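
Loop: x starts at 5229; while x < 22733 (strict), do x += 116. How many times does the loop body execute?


Step 1: x goes from 5229 toward 22733 by 116; the body runs while x<22733, so iterations = ceil((bound-start)/step)
Step 2: Distance=17504
Step 3: ceil(17504/116)=151

151


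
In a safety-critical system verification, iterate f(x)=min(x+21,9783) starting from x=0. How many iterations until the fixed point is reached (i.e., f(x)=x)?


Step 1: x=0, cap=9783, increment=21
Step 2: x grows by 21 each step until capped at 9783; fixed point is x=9783
Step 3: iterations = ceil(9783/21) = 466

466


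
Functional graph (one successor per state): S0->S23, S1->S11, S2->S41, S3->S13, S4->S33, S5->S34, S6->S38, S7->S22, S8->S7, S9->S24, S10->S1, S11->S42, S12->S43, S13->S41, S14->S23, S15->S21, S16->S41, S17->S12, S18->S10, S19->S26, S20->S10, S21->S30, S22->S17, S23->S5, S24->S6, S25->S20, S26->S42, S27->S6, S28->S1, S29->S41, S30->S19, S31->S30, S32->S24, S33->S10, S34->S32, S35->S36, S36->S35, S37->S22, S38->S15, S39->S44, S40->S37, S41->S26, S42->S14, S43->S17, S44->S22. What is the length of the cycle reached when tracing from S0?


Trace from S0 until a state repeats:
  S0 -> S23 -> S5 -> S34 -> S32 -> S24 -> S6 -> S38 -> S15 -> S21 -> S30 -> S19 -> S26 -> S42 -> S14 -> S23
S23 first seen at step 1, revisited at step 15.
Cycle length = 15 - 1 = 14

14


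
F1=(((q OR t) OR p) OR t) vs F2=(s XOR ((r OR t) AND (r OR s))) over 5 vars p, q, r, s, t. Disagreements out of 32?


F1 = (((q OR t) OR p) OR t)
F2 = (s XOR ((r OR t) AND (r OR s)))
Evaluate both on each of 32 rows (bits = p,q,r,s,t):
  row 0 [00000]: F1=0 F2=0 -> 0
  row 1 [00001]: F1=1 F2=0 (differ) -> 1
  row 2 [00010]: F1=0 F2=1 (differ) -> 1
  row 3 [00011]: F1=1 F2=0 (differ) -> 1
  row 4 [00100]: F1=0 F2=1 (differ) -> 1
  row 5 [00101]: F1=1 F2=1 -> 0
  row 6 [00110]: F1=0 F2=0 -> 0
  row 7 [00111]: F1=1 F2=0 (differ) -> 1
  row 8 [01000]: F1=1 F2=0 (differ) -> 1
  row 9 [01001]: F1=1 F2=0 (differ) -> 1
  row 10 [01010]: F1=1 F2=1 -> 0
  row 11 [01011]: F1=1 F2=0 (differ) -> 1
  row 12 [01100]: F1=1 F2=1 -> 0
  row 13 [01101]: F1=1 F2=1 -> 0
  row 14 [01110]: F1=1 F2=0 (differ) -> 1
  row 15 [01111]: F1=1 F2=0 (differ) -> 1
  row 16 [10000]: F1=1 F2=0 (differ) -> 1
  row 17 [10001]: F1=1 F2=0 (differ) -> 1
  row 18 [10010]: F1=1 F2=1 -> 0
  row 19 [10011]: F1=1 F2=0 (differ) -> 1
  row 20 [10100]: F1=1 F2=1 -> 0
  row 21 [10101]: F1=1 F2=1 -> 0
  row 22 [10110]: F1=1 F2=0 (differ) -> 1
  row 23 [10111]: F1=1 F2=0 (differ) -> 1
  row 24 [11000]: F1=1 F2=0 (differ) -> 1
  row 25 [11001]: F1=1 F2=0 (differ) -> 1
  row 26 [11010]: F1=1 F2=1 -> 0
  row 27 [11011]: F1=1 F2=0 (differ) -> 1
  row 28 [11100]: F1=1 F2=1 -> 0
  row 29 [11101]: F1=1 F2=1 -> 0
  row 30 [11110]: F1=1 F2=0 (differ) -> 1
  row 31 [11111]: F1=1 F2=0 (differ) -> 1
Full result column, 8 rows per line (p,q fixed per line; r,s,t runs 000..111 left to right):
  rows 0-7 [p,q=00]: 01111001  (ones: 5)
  rows 8-15 [p,q=01]: 11010011  (ones: 5)
  rows 16-23 [p,q=10]: 11010011  (ones: 5)
  rows 24-31 [p,q=11]: 11010011  (ones: 5)
Disagreements = 5+5+5+5 = 20

20


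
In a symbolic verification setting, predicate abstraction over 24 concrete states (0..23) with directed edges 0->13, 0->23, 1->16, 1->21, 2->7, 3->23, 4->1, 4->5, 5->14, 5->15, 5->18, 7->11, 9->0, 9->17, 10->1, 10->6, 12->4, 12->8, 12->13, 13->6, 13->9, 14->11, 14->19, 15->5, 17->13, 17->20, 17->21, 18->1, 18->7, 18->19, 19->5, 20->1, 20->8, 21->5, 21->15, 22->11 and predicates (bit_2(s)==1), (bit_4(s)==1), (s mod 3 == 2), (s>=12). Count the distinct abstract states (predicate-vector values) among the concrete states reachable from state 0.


BFS from 0:
Concrete reachable: {0, 1, 5, 6, 7, 8, 9, 11, 13, 14, 15, 16, 17, 18, 19, 20, 21, 23}
Abstract via predicates (bit_2(s)==1), (bit_4(s)==1), (s mod 3 == 2), (s>=12):
  (0,0,0,0) <- {0, 1, 9}
  (0,0,1,0) <- {8, 11}
  (0,1,0,1) <- {16, 18, 19}
  (0,1,1,1) <- {17}
  (1,0,0,0) <- {6, 7}
  (1,0,0,1) <- {13, 15}
  (1,0,1,0) <- {5}
  (1,0,1,1) <- {14}
  (1,1,0,1) <- {21}
  (1,1,1,1) <- {20, 23}
Distinct abstract states = 10

10


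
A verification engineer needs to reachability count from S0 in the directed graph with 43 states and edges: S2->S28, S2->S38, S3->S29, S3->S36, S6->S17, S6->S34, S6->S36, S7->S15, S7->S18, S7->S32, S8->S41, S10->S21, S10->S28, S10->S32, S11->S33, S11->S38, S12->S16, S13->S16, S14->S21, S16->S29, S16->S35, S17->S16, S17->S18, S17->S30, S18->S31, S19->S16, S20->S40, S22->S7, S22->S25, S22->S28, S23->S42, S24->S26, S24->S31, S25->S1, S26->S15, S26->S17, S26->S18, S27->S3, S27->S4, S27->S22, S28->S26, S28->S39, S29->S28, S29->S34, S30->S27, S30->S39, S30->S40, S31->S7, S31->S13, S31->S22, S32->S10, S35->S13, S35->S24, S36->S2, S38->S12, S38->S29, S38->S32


BFS from S0:
  layer 0: {S0}
Reachable set: {S0}
Count = 1

1


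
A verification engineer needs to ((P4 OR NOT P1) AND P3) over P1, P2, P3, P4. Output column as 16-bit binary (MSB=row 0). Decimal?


Formula: ((P4 OR NOT P1) AND P3) over P1, P2, P3, P4 (16 rows)
Evaluate each row (bits = P1,P2,P3,P4, MSB first):
  row 0 [0000]: ((0 OR NOT 0) AND 0) -> 0
  row 1 [0001]: ((1 OR NOT 0) AND 0) -> 0
  row 2 [0010]: ((0 OR NOT 0) AND 1) -> 1
  row 3 [0011]: ((1 OR NOT 0) AND 1) -> 1
  row 4 [0100]: ((0 OR NOT 0) AND 0) -> 0
  row 5 [0101]: ((1 OR NOT 0) AND 0) -> 0
  row 6 [0110]: ((0 OR NOT 0) AND 1) -> 1
  row 7 [0111]: ((1 OR NOT 0) AND 1) -> 1
  row 8 [1000]: ((0 OR NOT 1) AND 0) -> 0
  row 9 [1001]: ((1 OR NOT 1) AND 0) -> 0
  row 10 [1010]: ((0 OR NOT 1) AND 1) -> 0
  row 11 [1011]: ((1 OR NOT 1) AND 1) -> 1
  row 12 [1100]: ((0 OR NOT 1) AND 0) -> 0
  row 13 [1101]: ((1 OR NOT 1) AND 0) -> 0
  row 14 [1110]: ((0 OR NOT 1) AND 1) -> 0
  row 15 [1111]: ((1 OR NOT 1) AND 1) -> 1
Full result column, 4 rows per line (P1,P2 fixed per line; P3,P4 runs 00..11 left to right):
  rows 0-3 [P1,P2=00]: 0011  = hex 3
  rows 4-7 [P1,P2=01]: 0011  = hex 3
  rows 8-11 [P1,P2=10]: 0001  = hex 1
  rows 12-15 [P1,P2=11]: 0001  = hex 1
Output column (row 0 .. row 15) = 0011001100010001
Output column grouped in 4s = 0011 0011 0001 0001 = 0x3311
Convert to decimal digit by digit (value = value*16 + digit):
  3 -> 3
  3*16 + 3 = 51
  51*16 + 1 = 817
  817*16 + 1 = 13073
Decimal = 13073

13073


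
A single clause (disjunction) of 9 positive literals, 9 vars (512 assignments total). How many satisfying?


Step 1: Total=2^9=512
Step 2: Unsat when all 9 false: 2^0=1
Step 3: Sat=512-1=511

511


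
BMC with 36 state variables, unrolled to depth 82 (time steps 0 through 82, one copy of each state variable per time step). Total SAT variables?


BMC unrolls to depth k, creating one copy of each state var for steps 0..k.
Step count = 82 + 1 = 83 (steps 0 through 82)
Vars per step = 36
Total = 36 * 83 = 2988

2988


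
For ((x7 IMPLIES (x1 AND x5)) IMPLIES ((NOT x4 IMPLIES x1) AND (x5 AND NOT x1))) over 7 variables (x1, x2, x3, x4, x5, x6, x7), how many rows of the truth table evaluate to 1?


Formula: ((x7 IMPLIES (x1 AND x5)) IMPLIES ((NOT x4 IMPLIES x1) AND (x5 AND NOT x1))) over 7 vars (128 rows)
Evaluate each row (x1, x2, x3, x4, x5, x6, x7 as bits, MSB first):
  row 0 [0000000]: ((0 IMPLIES (0 AND 0)) IMPLIES ((NOT 0 IMPLIES 0) AND (0 AND NOT 0))) -> 0
  row 1 [0000001]: ((1 IMPLIES (0 AND 0)) IMPLIES ((NOT 0 IMPLIES 0) AND (0 AND NOT 0))) -> 1
  row 2 [0000010]: ((0 IMPLIES (0 AND 0)) IMPLIES ((NOT 0 IMPLIES 0) AND (0 AND NOT 0))) -> 0
  row 3 [0000011]: ((1 IMPLIES (0 AND 0)) IMPLIES ((NOT 0 IMPLIES 0) AND (0 AND NOT 0))) -> 1
  row 4 [0000100]: ((0 IMPLIES (0 AND 1)) IMPLIES ((NOT 0 IMPLIES 0) AND (1 AND NOT 0))) -> 0
  (every remaining row is evaluated the same way; all 128 results are listed next)
Full result column, 8 rows per line (x1,x2,x3,x4 fixed per line; x5,x6,x7 runs 000..111 left to right):
  rows 0-7 [x1,x2,x3,x4=0000]: 01010101  (ones: 4)
  rows 8-15 [x1,x2,x3,x4=0001]: 01011111  (ones: 6)
  rows 16-23 [x1,x2,x3,x4=0010]: 01010101  (ones: 4)
  rows 24-31 [x1,x2,x3,x4=0011]: 01011111  (ones: 6)
  rows 32-39 [x1,x2,x3,x4=0100]: 01010101  (ones: 4)
  rows 40-47 [x1,x2,x3,x4=0101]: 01011111  (ones: 6)
  rows 48-55 [x1,x2,x3,x4=0110]: 01010101  (ones: 4)
  rows 56-63 [x1,x2,x3,x4=0111]: 01011111  (ones: 6)
  rows 64-71 [x1,x2,x3,x4=1000]: 01010000  (ones: 2)
  rows 72-79 [x1,x2,x3,x4=1001]: 01010000  (ones: 2)
  rows 80-87 [x1,x2,x3,x4=1010]: 01010000  (ones: 2)
  rows 88-95 [x1,x2,x3,x4=1011]: 01010000  (ones: 2)
  rows 96-103 [x1,x2,x3,x4=1100]: 01010000  (ones: 2)
  rows 104-111 [x1,x2,x3,x4=1101]: 01010000  (ones: 2)
  rows 112-119 [x1,x2,x3,x4=1110]: 01010000  (ones: 2)
  rows 120-127 [x1,x2,x3,x4=1111]: 01010000  (ones: 2)
Count of 1-rows = 4+6+4+6+4+6+4+6+2+2+2+2+2+2+2+2 = 56

56


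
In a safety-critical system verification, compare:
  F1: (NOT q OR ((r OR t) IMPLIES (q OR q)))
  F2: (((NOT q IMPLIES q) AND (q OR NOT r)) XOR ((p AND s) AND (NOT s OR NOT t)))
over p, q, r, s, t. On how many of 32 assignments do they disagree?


F1 = (NOT q OR ((r OR t) IMPLIES (q OR q)))
F2 = (((NOT q IMPLIES q) AND (q OR NOT r)) XOR ((p AND s) AND (NOT s OR NOT t)))
Evaluate both on each of 32 rows (bits = p,q,r,s,t):
  row 0 [00000]: F1=1 F2=0 (differ) -> 1
  row 1 [00001]: F1=1 F2=0 (differ) -> 1
  row 2 [00010]: F1=1 F2=0 (differ) -> 1
  row 3 [00011]: F1=1 F2=0 (differ) -> 1
  row 4 [00100]: F1=1 F2=0 (differ) -> 1
  row 5 [00101]: F1=1 F2=0 (differ) -> 1
  row 6 [00110]: F1=1 F2=0 (differ) -> 1
  row 7 [00111]: F1=1 F2=0 (differ) -> 1
  row 8 [01000]: F1=1 F2=1 -> 0
  row 9 [01001]: F1=1 F2=1 -> 0
  row 10 [01010]: F1=1 F2=1 -> 0
  row 11 [01011]: F1=1 F2=1 -> 0
  row 12 [01100]: F1=1 F2=1 -> 0
  row 13 [01101]: F1=1 F2=1 -> 0
  row 14 [01110]: F1=1 F2=1 -> 0
  row 15 [01111]: F1=1 F2=1 -> 0
  row 16 [10000]: F1=1 F2=0 (differ) -> 1
  row 17 [10001]: F1=1 F2=0 (differ) -> 1
  row 18 [10010]: F1=1 F2=1 -> 0
  row 19 [10011]: F1=1 F2=0 (differ) -> 1
  row 20 [10100]: F1=1 F2=0 (differ) -> 1
  row 21 [10101]: F1=1 F2=0 (differ) -> 1
  row 22 [10110]: F1=1 F2=1 -> 0
  row 23 [10111]: F1=1 F2=0 (differ) -> 1
  row 24 [11000]: F1=1 F2=1 -> 0
  row 25 [11001]: F1=1 F2=1 -> 0
  row 26 [11010]: F1=1 F2=0 (differ) -> 1
  row 27 [11011]: F1=1 F2=1 -> 0
  row 28 [11100]: F1=1 F2=1 -> 0
  row 29 [11101]: F1=1 F2=1 -> 0
  row 30 [11110]: F1=1 F2=0 (differ) -> 1
  row 31 [11111]: F1=1 F2=1 -> 0
Full result column, 8 rows per line (p,q fixed per line; r,s,t runs 000..111 left to right):
  rows 0-7 [p,q=00]: 11111111  (ones: 8)
  rows 8-15 [p,q=01]: 00000000  (ones: 0)
  rows 16-23 [p,q=10]: 11011101  (ones: 6)
  rows 24-31 [p,q=11]: 00100010  (ones: 2)
Disagreements = 8+0+6+2 = 16

16


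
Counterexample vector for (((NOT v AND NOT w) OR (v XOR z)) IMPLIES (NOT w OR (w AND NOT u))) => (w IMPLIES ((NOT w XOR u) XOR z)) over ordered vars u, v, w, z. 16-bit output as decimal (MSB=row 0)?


F1 = (((NOT v AND NOT w) OR (v XOR z)) IMPLIES (NOT w OR (w AND NOT u)))
F2 = (w IMPLIES ((NOT w XOR u) XOR z))
Counterexample to F1=>F2 is where F1=1 and F2=0.
Evaluate each row (bits = u,v,w,z, MSB first):
  row 0 [0000]: F1=1 F2=1 -> F1&~F2 -> 0
  row 1 [0001]: F1=1 F2=1 -> F1&~F2 -> 0
  row 2 [0010]: F1=1 F2=0 -> F1&~F2 -> 1
  row 3 [0011]: F1=1 F2=1 -> F1&~F2 -> 0
  row 4 [0100]: F1=1 F2=1 -> F1&~F2 -> 0
  row 5 [0101]: F1=1 F2=1 -> F1&~F2 -> 0
  row 6 [0110]: F1=1 F2=0 -> F1&~F2 -> 1
  row 7 [0111]: F1=1 F2=1 -> F1&~F2 -> 0
  row 8 [1000]: F1=1 F2=1 -> F1&~F2 -> 0
  row 9 [1001]: F1=1 F2=1 -> F1&~F2 -> 0
  row 10 [1010]: F1=1 F2=1 -> F1&~F2 -> 0
  row 11 [1011]: F1=0 F2=0 -> F1&~F2 -> 0
  row 12 [1100]: F1=1 F2=1 -> F1&~F2 -> 0
  row 13 [1101]: F1=1 F2=1 -> F1&~F2 -> 0
  row 14 [1110]: F1=0 F2=1 -> F1&~F2 -> 0
  row 15 [1111]: F1=1 F2=0 -> F1&~F2 -> 1
Full result column, 4 rows per line (u,v fixed per line; w,z runs 00..11 left to right):
  rows 0-3 [u,v=00]: 0010  = hex 2
  rows 4-7 [u,v=01]: 0010  = hex 2
  rows 8-11 [u,v=10]: 0000  = hex 0
  rows 12-15 [u,v=11]: 0001  = hex 1
Counterexample vector (row 0 .. row 15) = 0010001000000001
Output column grouped in 4s = 0010 0010 0000 0001 = 0x2201
Convert to decimal digit by digit (value = value*16 + digit):
  2 -> 2
  2*16 + 2 = 34
  34*16 + 0 = 544
  544*16 + 1 = 8705
Decimal = 8705

8705


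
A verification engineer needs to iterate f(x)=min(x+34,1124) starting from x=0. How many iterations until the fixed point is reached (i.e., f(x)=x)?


Step 1: x=0, cap=1124, increment=34
Step 2: x grows by 34 each step until capped at 1124; fixed point is x=1124
Step 3: iterations = ceil(1124/34) = 34

34


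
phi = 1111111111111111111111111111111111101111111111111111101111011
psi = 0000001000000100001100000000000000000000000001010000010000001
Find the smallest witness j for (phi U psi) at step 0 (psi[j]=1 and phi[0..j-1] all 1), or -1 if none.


(phi U psi) at 0: need smallest j with psi[j]=1 and phi[i]=1 for all i in [0,j).
Scan from step 0:
  step 0: phi=1, psi=0 -> continue
  step 1: phi=1, psi=0 -> continue
  step 2: phi=1, psi=0 -> continue
  step 3: phi=1, psi=0 -> continue
  step 6: psi=1 and phi held for [0,6) -> witness found
Witness step = 6

6


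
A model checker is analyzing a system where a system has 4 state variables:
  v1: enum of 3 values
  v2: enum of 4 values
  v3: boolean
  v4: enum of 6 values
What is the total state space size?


State space = product of domain sizes of all variables.
Domain sizes:
  v1 (enum of 3 values): 3
  v2 (enum of 4 values): 4
  v3 (boolean): 2
  v4 (enum of 6 values): 6
Product = 3 * 4 * 2 * 6 = 144

144


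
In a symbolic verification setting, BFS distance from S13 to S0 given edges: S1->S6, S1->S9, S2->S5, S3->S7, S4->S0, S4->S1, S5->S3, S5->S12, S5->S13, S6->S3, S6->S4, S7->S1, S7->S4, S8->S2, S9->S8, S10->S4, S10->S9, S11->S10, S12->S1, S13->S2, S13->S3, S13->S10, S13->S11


BFS layer-by-layer from S13:
  dist 0: {S13}
  dist 1: {S2, S3, S10, S11}
  dist 2: {S4, S5, S7, S9}
  dist 3: {S0, S1, S8, S12}
  -> S0 reached at distance 3
Shortest path length = 3

3


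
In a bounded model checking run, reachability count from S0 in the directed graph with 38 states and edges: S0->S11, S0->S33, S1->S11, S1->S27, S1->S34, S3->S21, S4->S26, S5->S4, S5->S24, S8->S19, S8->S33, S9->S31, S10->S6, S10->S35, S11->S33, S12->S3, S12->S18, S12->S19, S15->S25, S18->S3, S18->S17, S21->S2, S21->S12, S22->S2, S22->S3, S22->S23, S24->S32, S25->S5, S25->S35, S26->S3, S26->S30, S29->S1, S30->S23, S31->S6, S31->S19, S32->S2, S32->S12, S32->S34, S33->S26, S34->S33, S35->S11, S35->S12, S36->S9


BFS from S0:
  layer 0: {S0}
  layer 1: {S11, S33}
  layer 2: {S26}
  layer 3: {S3, S30}
  layer 4: {S21, S23}
  layer 5: {S2, S12}
  layer 6: {S18, S19}
  layer 7: {S17}
Reachable set: {S0, S2, S3, S11, S12, S17, S18, S19, S21, S23, S26, S30, S33}
Count = 13

13


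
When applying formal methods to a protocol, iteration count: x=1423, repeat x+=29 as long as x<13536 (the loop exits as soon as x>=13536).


Step 1: x goes from 1423 toward 13536 by 29; the body runs while x<13536, so iterations = ceil((bound-start)/step)
Step 2: Distance=12113
Step 3: ceil(12113/29)=418

418


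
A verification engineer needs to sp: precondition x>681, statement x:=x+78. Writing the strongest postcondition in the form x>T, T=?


Formula: sp(P, x:=E) = exists old_x. (x = E[old_x/x]) AND P[old_x/x] (old_x is the value of x before the assignment; eliminate old_x by solving x = E[old_x/x] for old_x)
Step 1: Precondition P: x>681, i.e. old_x > 681
Step 2: Assignment gives x = old_x + 78, so old_x = x - 78
Step 3: Substitute into P: x - 78 > 681
Step 4: Simplify: x > 681+78 = 759

759


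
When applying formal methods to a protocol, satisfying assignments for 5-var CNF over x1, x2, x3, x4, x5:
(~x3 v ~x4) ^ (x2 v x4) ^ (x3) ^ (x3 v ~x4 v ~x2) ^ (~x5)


CNF with 5 clauses over 5 vars (32 assignments).
An assignment satisfies CNF iff every clause has >=1 true literal.
Check each row (bits = x1,x2,x3,x4,x5; clause T/F shown):
  row 0 [00000]: clauses=TFFTT -> 0
  row 1 [00001]: clauses=TFFTF -> 0
  row 2 [00010]: clauses=TTFTT -> 0
  row 3 [00011]: clauses=TTFTF -> 0
  row 4 [00100]: clauses=TFTTT -> 0
  row 5 [00101]: clauses=TFTTF -> 0
  row 6 [00110]: clauses=FTTTT -> 0
  row 7 [00111]: clauses=FTTTF -> 0
  row 8 [01000]: clauses=TTFTT -> 0
  row 9 [01001]: clauses=TTFTF -> 0
  row 10 [01010]: clauses=TTFFT -> 0
  row 11 [01011]: clauses=TTFFF -> 0
  row 12 [01100]: clauses=TTTTT -> 1
  row 13 [01101]: clauses=TTTTF -> 0
  row 14 [01110]: clauses=FTTTT -> 0
  row 15 [01111]: clauses=FTTTF -> 0
  row 16 [10000]: clauses=TFFTT -> 0
  row 17 [10001]: clauses=TFFTF -> 0
  row 18 [10010]: clauses=TTFTT -> 0
  row 19 [10011]: clauses=TTFTF -> 0
  row 20 [10100]: clauses=TFTTT -> 0
  row 21 [10101]: clauses=TFTTF -> 0
  row 22 [10110]: clauses=FTTTT -> 0
  row 23 [10111]: clauses=FTTTF -> 0
  row 24 [11000]: clauses=TTFTT -> 0
  row 25 [11001]: clauses=TTFTF -> 0
  row 26 [11010]: clauses=TTFFT -> 0
  row 27 [11011]: clauses=TTFFF -> 0
  row 28 [11100]: clauses=TTTTT -> 1
  row 29 [11101]: clauses=TTTTF -> 0
  row 30 [11110]: clauses=FTTTT -> 0
  row 31 [11111]: clauses=FTTTF -> 0
Full result column, 8 rows per line (x1,x2 fixed per line; x3,x4,x5 runs 000..111 left to right):
  rows 0-7 [x1,x2=00]: 00000000  (ones: 0)
  rows 8-15 [x1,x2=01]: 00001000  (ones: 1)
  rows 16-23 [x1,x2=10]: 00000000  (ones: 0)
  rows 24-31 [x1,x2=11]: 00001000  (ones: 1)
Satisfying assignments = 0+1+0+1 = 2

2


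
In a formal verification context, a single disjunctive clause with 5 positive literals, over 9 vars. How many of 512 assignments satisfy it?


Step 1: Total=2^9=512
Step 2: Unsat when all 5 false: 2^4=16
Step 3: Sat=512-16=496

496


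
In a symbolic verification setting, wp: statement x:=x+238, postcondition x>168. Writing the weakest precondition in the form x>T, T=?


Formula: wp(x:=E, P) = P[E/x] (substitute E for x in postcondition)
Step 1: Postcondition: x>168
Step 2: Substitute x+238 for x: x+238>168
Step 3: Solve for x: x > 168-238 = -70

-70


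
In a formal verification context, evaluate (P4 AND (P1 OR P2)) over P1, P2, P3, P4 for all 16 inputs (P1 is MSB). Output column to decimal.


Formula: (P4 AND (P1 OR P2)) over P1, P2, P3, P4 (16 rows)
Evaluate each row (bits = P1,P2,P3,P4, MSB first):
  row 0 [0000]: (0 AND (0 OR 0)) -> 0
  row 1 [0001]: (1 AND (0 OR 0)) -> 0
  row 2 [0010]: (0 AND (0 OR 0)) -> 0
  row 3 [0011]: (1 AND (0 OR 0)) -> 0
  row 4 [0100]: (0 AND (0 OR 1)) -> 0
  row 5 [0101]: (1 AND (0 OR 1)) -> 1
  row 6 [0110]: (0 AND (0 OR 1)) -> 0
  row 7 [0111]: (1 AND (0 OR 1)) -> 1
  row 8 [1000]: (0 AND (1 OR 0)) -> 0
  row 9 [1001]: (1 AND (1 OR 0)) -> 1
  row 10 [1010]: (0 AND (1 OR 0)) -> 0
  row 11 [1011]: (1 AND (1 OR 0)) -> 1
  row 12 [1100]: (0 AND (1 OR 1)) -> 0
  row 13 [1101]: (1 AND (1 OR 1)) -> 1
  row 14 [1110]: (0 AND (1 OR 1)) -> 0
  row 15 [1111]: (1 AND (1 OR 1)) -> 1
Full result column, 4 rows per line (P1,P2 fixed per line; P3,P4 runs 00..11 left to right):
  rows 0-3 [P1,P2=00]: 0000  = hex 0
  rows 4-7 [P1,P2=01]: 0101  = hex 5
  rows 8-11 [P1,P2=10]: 0101  = hex 5
  rows 12-15 [P1,P2=11]: 0101  = hex 5
Output column (row 0 .. row 15) = 0000010101010101
Output column grouped in 4s = 0000 0101 0101 0101 = 0x0555
Convert to decimal digit by digit (value = value*16 + digit):
  0 -> 0
  0*16 + 5 = 5
  5*16 + 5 = 85
  85*16 + 5 = 1365
Decimal = 1365

1365


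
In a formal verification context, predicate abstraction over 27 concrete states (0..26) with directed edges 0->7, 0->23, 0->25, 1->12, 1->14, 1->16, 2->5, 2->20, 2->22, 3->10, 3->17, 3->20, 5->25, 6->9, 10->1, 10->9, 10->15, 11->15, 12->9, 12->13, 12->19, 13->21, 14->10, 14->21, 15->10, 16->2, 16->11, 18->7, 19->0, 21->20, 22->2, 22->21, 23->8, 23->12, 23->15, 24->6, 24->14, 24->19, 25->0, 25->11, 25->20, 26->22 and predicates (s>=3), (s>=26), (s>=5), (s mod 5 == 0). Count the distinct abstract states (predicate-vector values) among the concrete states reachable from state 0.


BFS from 0:
Concrete reachable: {0, 1, 2, 5, 7, 8, 9, 10, 11, 12, 13, 14, 15, 16, 19, 20, 21, 22, 23, 25}
Abstract via predicates (s>=3), (s>=26), (s>=5), (s mod 5 == 0):
  (0,0,0,0) <- {1, 2}
  (0,0,0,1) <- {0}
  (1,0,1,0) <- {7, 8, 9, 11, 12, 13, 14, 16, 19, 21, 22, 23}
  (1,0,1,1) <- {5, 10, 15, 20, 25}
Distinct abstract states = 4

4


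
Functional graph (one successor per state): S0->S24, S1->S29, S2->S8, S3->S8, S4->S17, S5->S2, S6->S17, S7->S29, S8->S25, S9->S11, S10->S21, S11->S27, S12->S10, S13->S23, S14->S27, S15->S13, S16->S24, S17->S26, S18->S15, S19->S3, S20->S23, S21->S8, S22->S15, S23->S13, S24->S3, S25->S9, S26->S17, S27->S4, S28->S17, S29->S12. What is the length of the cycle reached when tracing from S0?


Trace from S0 until a state repeats:
  S0 -> S24 -> S3 -> S8 -> S25 -> S9 -> S11 -> S27 -> S4 -> S17 -> S26 -> S17
S17 first seen at step 9, revisited at step 11.
Cycle length = 11 - 9 = 2

2


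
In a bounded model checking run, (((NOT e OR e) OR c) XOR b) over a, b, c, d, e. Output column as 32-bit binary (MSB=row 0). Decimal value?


Formula: (((NOT e OR e) OR c) XOR b) over a, b, c, d, e (32 rows)
Evaluate each row (bits = a,b,c,d,e, MSB first):
  row 0 [00000]: (((NOT 0 OR 0) OR 0) XOR 0) -> 1
  row 1 [00001]: (((NOT 1 OR 1) OR 0) XOR 0) -> 1
  row 2 [00010]: (((NOT 0 OR 0) OR 0) XOR 0) -> 1
  row 3 [00011]: (((NOT 1 OR 1) OR 0) XOR 0) -> 1
  row 4 [00100]: (((NOT 0 OR 0) OR 1) XOR 0) -> 1
  row 5 [00101]: (((NOT 1 OR 1) OR 1) XOR 0) -> 1
  row 6 [00110]: (((NOT 0 OR 0) OR 1) XOR 0) -> 1
  row 7 [00111]: (((NOT 1 OR 1) OR 1) XOR 0) -> 1
  row 8 [01000]: (((NOT 0 OR 0) OR 0) XOR 1) -> 0
  row 9 [01001]: (((NOT 1 OR 1) OR 0) XOR 1) -> 0
  row 10 [01010]: (((NOT 0 OR 0) OR 0) XOR 1) -> 0
  row 11 [01011]: (((NOT 1 OR 1) OR 0) XOR 1) -> 0
  row 12 [01100]: (((NOT 0 OR 0) OR 1) XOR 1) -> 0
  row 13 [01101]: (((NOT 1 OR 1) OR 1) XOR 1) -> 0
  row 14 [01110]: (((NOT 0 OR 0) OR 1) XOR 1) -> 0
  row 15 [01111]: (((NOT 1 OR 1) OR 1) XOR 1) -> 0
  row 16 [10000]: (((NOT 0 OR 0) OR 0) XOR 0) -> 1
  row 17 [10001]: (((NOT 1 OR 1) OR 0) XOR 0) -> 1
  row 18 [10010]: (((NOT 0 OR 0) OR 0) XOR 0) -> 1
  row 19 [10011]: (((NOT 1 OR 1) OR 0) XOR 0) -> 1
  row 20 [10100]: (((NOT 0 OR 0) OR 1) XOR 0) -> 1
  row 21 [10101]: (((NOT 1 OR 1) OR 1) XOR 0) -> 1
  row 22 [10110]: (((NOT 0 OR 0) OR 1) XOR 0) -> 1
  row 23 [10111]: (((NOT 1 OR 1) OR 1) XOR 0) -> 1
  row 24 [11000]: (((NOT 0 OR 0) OR 0) XOR 1) -> 0
  row 25 [11001]: (((NOT 1 OR 1) OR 0) XOR 1) -> 0
  row 26 [11010]: (((NOT 0 OR 0) OR 0) XOR 1) -> 0
  row 27 [11011]: (((NOT 1 OR 1) OR 0) XOR 1) -> 0
  row 28 [11100]: (((NOT 0 OR 0) OR 1) XOR 1) -> 0
  row 29 [11101]: (((NOT 1 OR 1) OR 1) XOR 1) -> 0
  row 30 [11110]: (((NOT 0 OR 0) OR 1) XOR 1) -> 0
  row 31 [11111]: (((NOT 1 OR 1) OR 1) XOR 1) -> 0
Full result column, 4 rows per line (a,b,c fixed per line; d,e runs 00..11 left to right):
  rows 0-3 [a,b,c=000]: 1111  = hex F
  rows 4-7 [a,b,c=001]: 1111  = hex F
  rows 8-11 [a,b,c=010]: 0000  = hex 0
  rows 12-15 [a,b,c=011]: 0000  = hex 0
  rows 16-19 [a,b,c=100]: 1111  = hex F
  rows 20-23 [a,b,c=101]: 1111  = hex F
  rows 24-27 [a,b,c=110]: 0000  = hex 0
  rows 28-31 [a,b,c=111]: 0000  = hex 0
Output column (row 0 .. row 31) = 11111111000000001111111100000000
Output column grouped in 4s = 1111 1111 0000 0000 1111 1111 0000 0000 = 0xFF00FF00
Convert to decimal digit by digit (value = value*16 + digit):
  F -> 15
  15*16 + 15 (F) = 255
  255*16 + 0 = 4080
  4080*16 + 0 = 65280
  65280*16 + 15 (F) = 1044495
  1044495*16 + 15 (F) = 16711935
  16711935*16 + 0 = 267390960
  267390960*16 + 0 = 4278255360
Decimal = 4278255360

4278255360


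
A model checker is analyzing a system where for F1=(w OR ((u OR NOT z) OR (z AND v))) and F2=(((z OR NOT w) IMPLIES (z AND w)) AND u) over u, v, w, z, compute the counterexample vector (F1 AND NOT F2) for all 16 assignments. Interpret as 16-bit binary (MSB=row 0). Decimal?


F1 = (w OR ((u OR NOT z) OR (z AND v)))
F2 = (((z OR NOT w) IMPLIES (z AND w)) AND u)
Counterexample to F1=>F2 is where F1=1 and F2=0.
Evaluate each row (bits = u,v,w,z, MSB first):
  row 0 [0000]: F1=1 F2=0 -> F1&~F2 -> 1
  row 1 [0001]: F1=0 F2=0 -> F1&~F2 -> 0
  row 2 [0010]: F1=1 F2=0 -> F1&~F2 -> 1
  row 3 [0011]: F1=1 F2=0 -> F1&~F2 -> 1
  row 4 [0100]: F1=1 F2=0 -> F1&~F2 -> 1
  row 5 [0101]: F1=1 F2=0 -> F1&~F2 -> 1
  row 6 [0110]: F1=1 F2=0 -> F1&~F2 -> 1
  row 7 [0111]: F1=1 F2=0 -> F1&~F2 -> 1
  row 8 [1000]: F1=1 F2=0 -> F1&~F2 -> 1
  row 9 [1001]: F1=1 F2=0 -> F1&~F2 -> 1
  row 10 [1010]: F1=1 F2=1 -> F1&~F2 -> 0
  row 11 [1011]: F1=1 F2=1 -> F1&~F2 -> 0
  row 12 [1100]: F1=1 F2=0 -> F1&~F2 -> 1
  row 13 [1101]: F1=1 F2=0 -> F1&~F2 -> 1
  row 14 [1110]: F1=1 F2=1 -> F1&~F2 -> 0
  row 15 [1111]: F1=1 F2=1 -> F1&~F2 -> 0
Full result column, 4 rows per line (u,v fixed per line; w,z runs 00..11 left to right):
  rows 0-3 [u,v=00]: 1011  = hex B
  rows 4-7 [u,v=01]: 1111  = hex F
  rows 8-11 [u,v=10]: 1100  = hex C
  rows 12-15 [u,v=11]: 1100  = hex C
Counterexample vector (row 0 .. row 15) = 1011111111001100
Output column grouped in 4s = 1011 1111 1100 1100 = 0xBFCC
Convert to decimal digit by digit (value = value*16 + digit):
  B -> 11
  11*16 + 15 (F) = 191
  191*16 + 12 (C) = 3068
  3068*16 + 12 (C) = 49100
Decimal = 49100

49100


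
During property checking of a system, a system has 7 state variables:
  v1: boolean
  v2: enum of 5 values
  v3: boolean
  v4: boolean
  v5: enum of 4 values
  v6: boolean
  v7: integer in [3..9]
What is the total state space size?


State space = product of domain sizes of all variables.
Domain sizes:
  v1 (boolean): 2
  v2 (enum of 5 values): 5
  v3 (boolean): 2
  v4 (boolean): 2
  v5 (enum of 4 values): 4
  v6 (boolean): 2
  v7 (integer in [3..9]): 7
Product = 2 * 5 * 2 * 2 * 4 * 2 * 7 = 2240

2240


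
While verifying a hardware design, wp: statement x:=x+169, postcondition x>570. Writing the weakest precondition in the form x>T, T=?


Formula: wp(x:=E, P) = P[E/x] (substitute E for x in postcondition)
Step 1: Postcondition: x>570
Step 2: Substitute x+169 for x: x+169>570
Step 3: Solve for x: x > 570-169 = 401

401


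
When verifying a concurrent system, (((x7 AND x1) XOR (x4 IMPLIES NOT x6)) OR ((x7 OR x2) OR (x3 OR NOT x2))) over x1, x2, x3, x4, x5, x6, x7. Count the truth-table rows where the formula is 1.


Formula: (((x7 AND x1) XOR (x4 IMPLIES NOT x6)) OR ((x7 OR x2) OR (x3 OR NOT x2))) over 7 vars (128 rows)
Evaluate each row (x1, x2, x3, x4, x5, x6, x7 as bits, MSB first):
  row 0 [0000000]: (((0 AND 0) XOR (0 IMPLIES NOT 0)) OR ((0 OR 0) OR (0 OR NOT 0))) -> 1
  row 1 [0000001]: (((1 AND 0) XOR (0 IMPLIES NOT 0)) OR ((1 OR 0) OR (0 OR NOT 0))) -> 1
  row 2 [0000010]: (((0 AND 0) XOR (0 IMPLIES NOT 1)) OR ((0 OR 0) OR (0 OR NOT 0))) -> 1
  row 3 [0000011]: (((1 AND 0) XOR (0 IMPLIES NOT 1)) OR ((1 OR 0) OR (0 OR NOT 0))) -> 1
  row 4 [0000100]: (((0 AND 0) XOR (0 IMPLIES NOT 0)) OR ((0 OR 0) OR (0 OR NOT 0))) -> 1
  (every remaining row is evaluated the same way; all 128 results are listed next)
Full result column, 8 rows per line (x1,x2,x3,x4 fixed per line; x5,x6,x7 runs 000..111 left to right):
  rows 0-7 [x1,x2,x3,x4=0000]: 11111111  (ones: 8)
  rows 8-15 [x1,x2,x3,x4=0001]: 11111111  (ones: 8)
  rows 16-23 [x1,x2,x3,x4=0010]: 11111111  (ones: 8)
  rows 24-31 [x1,x2,x3,x4=0011]: 11111111  (ones: 8)
  rows 32-39 [x1,x2,x3,x4=0100]: 11111111  (ones: 8)
  rows 40-47 [x1,x2,x3,x4=0101]: 11111111  (ones: 8)
  rows 48-55 [x1,x2,x3,x4=0110]: 11111111  (ones: 8)
  rows 56-63 [x1,x2,x3,x4=0111]: 11111111  (ones: 8)
  rows 64-71 [x1,x2,x3,x4=1000]: 11111111  (ones: 8)
  rows 72-79 [x1,x2,x3,x4=1001]: 11111111  (ones: 8)
  rows 80-87 [x1,x2,x3,x4=1010]: 11111111  (ones: 8)
  rows 88-95 [x1,x2,x3,x4=1011]: 11111111  (ones: 8)
  rows 96-103 [x1,x2,x3,x4=1100]: 11111111  (ones: 8)
  rows 104-111 [x1,x2,x3,x4=1101]: 11111111  (ones: 8)
  rows 112-119 [x1,x2,x3,x4=1110]: 11111111  (ones: 8)
  rows 120-127 [x1,x2,x3,x4=1111]: 11111111  (ones: 8)
Count of 1-rows = 8+8+8+8+8+8+8+8+8+8+8+8+8+8+8+8 = 128

128


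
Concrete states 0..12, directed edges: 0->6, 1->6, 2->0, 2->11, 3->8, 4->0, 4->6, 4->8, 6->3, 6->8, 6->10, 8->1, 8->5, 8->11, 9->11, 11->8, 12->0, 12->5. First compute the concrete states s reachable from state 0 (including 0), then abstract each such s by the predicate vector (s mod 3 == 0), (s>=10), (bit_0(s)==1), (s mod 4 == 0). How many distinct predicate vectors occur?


BFS from 0:
Concrete reachable: {0, 1, 3, 5, 6, 8, 10, 11}
Abstract via predicates (s mod 3 == 0), (s>=10), (bit_0(s)==1), (s mod 4 == 0):
  (0,0,0,1) <- {8}
  (0,0,1,0) <- {1, 5}
  (0,1,0,0) <- {10}
  (0,1,1,0) <- {11}
  (1,0,0,0) <- {6}
  (1,0,0,1) <- {0}
  (1,0,1,0) <- {3}
Distinct abstract states = 7

7


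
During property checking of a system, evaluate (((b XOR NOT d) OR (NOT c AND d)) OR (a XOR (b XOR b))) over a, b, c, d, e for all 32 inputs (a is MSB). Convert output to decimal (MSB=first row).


Formula: (((b XOR NOT d) OR (NOT c AND d)) OR (a XOR (b XOR b))) over a, b, c, d, e (32 rows)
Evaluate each row (bits = a,b,c,d,e, MSB first):
  row 0 [00000]: (((0 XOR NOT 0) OR (NOT 0 AND 0)) OR (0 XOR (0 XOR 0))) -> 1
  row 1 [00001]: (((0 XOR NOT 0) OR (NOT 0 AND 0)) OR (0 XOR (0 XOR 0))) -> 1
  row 2 [00010]: (((0 XOR NOT 1) OR (NOT 0 AND 1)) OR (0 XOR (0 XOR 0))) -> 1
  row 3 [00011]: (((0 XOR NOT 1) OR (NOT 0 AND 1)) OR (0 XOR (0 XOR 0))) -> 1
  row 4 [00100]: (((0 XOR NOT 0) OR (NOT 1 AND 0)) OR (0 XOR (0 XOR 0))) -> 1
  row 5 [00101]: (((0 XOR NOT 0) OR (NOT 1 AND 0)) OR (0 XOR (0 XOR 0))) -> 1
  row 6 [00110]: (((0 XOR NOT 1) OR (NOT 1 AND 1)) OR (0 XOR (0 XOR 0))) -> 0
  row 7 [00111]: (((0 XOR NOT 1) OR (NOT 1 AND 1)) OR (0 XOR (0 XOR 0))) -> 0
  row 8 [01000]: (((1 XOR NOT 0) OR (NOT 0 AND 0)) OR (0 XOR (1 XOR 1))) -> 0
  row 9 [01001]: (((1 XOR NOT 0) OR (NOT 0 AND 0)) OR (0 XOR (1 XOR 1))) -> 0
  row 10 [01010]: (((1 XOR NOT 1) OR (NOT 0 AND 1)) OR (0 XOR (1 XOR 1))) -> 1
  row 11 [01011]: (((1 XOR NOT 1) OR (NOT 0 AND 1)) OR (0 XOR (1 XOR 1))) -> 1
  row 12 [01100]: (((1 XOR NOT 0) OR (NOT 1 AND 0)) OR (0 XOR (1 XOR 1))) -> 0
  row 13 [01101]: (((1 XOR NOT 0) OR (NOT 1 AND 0)) OR (0 XOR (1 XOR 1))) -> 0
  row 14 [01110]: (((1 XOR NOT 1) OR (NOT 1 AND 1)) OR (0 XOR (1 XOR 1))) -> 1
  row 15 [01111]: (((1 XOR NOT 1) OR (NOT 1 AND 1)) OR (0 XOR (1 XOR 1))) -> 1
  row 16 [10000]: (((0 XOR NOT 0) OR (NOT 0 AND 0)) OR (1 XOR (0 XOR 0))) -> 1
  row 17 [10001]: (((0 XOR NOT 0) OR (NOT 0 AND 0)) OR (1 XOR (0 XOR 0))) -> 1
  row 18 [10010]: (((0 XOR NOT 1) OR (NOT 0 AND 1)) OR (1 XOR (0 XOR 0))) -> 1
  row 19 [10011]: (((0 XOR NOT 1) OR (NOT 0 AND 1)) OR (1 XOR (0 XOR 0))) -> 1
  row 20 [10100]: (((0 XOR NOT 0) OR (NOT 1 AND 0)) OR (1 XOR (0 XOR 0))) -> 1
  row 21 [10101]: (((0 XOR NOT 0) OR (NOT 1 AND 0)) OR (1 XOR (0 XOR 0))) -> 1
  row 22 [10110]: (((0 XOR NOT 1) OR (NOT 1 AND 1)) OR (1 XOR (0 XOR 0))) -> 1
  row 23 [10111]: (((0 XOR NOT 1) OR (NOT 1 AND 1)) OR (1 XOR (0 XOR 0))) -> 1
  row 24 [11000]: (((1 XOR NOT 0) OR (NOT 0 AND 0)) OR (1 XOR (1 XOR 1))) -> 1
  row 25 [11001]: (((1 XOR NOT 0) OR (NOT 0 AND 0)) OR (1 XOR (1 XOR 1))) -> 1
  row 26 [11010]: (((1 XOR NOT 1) OR (NOT 0 AND 1)) OR (1 XOR (1 XOR 1))) -> 1
  row 27 [11011]: (((1 XOR NOT 1) OR (NOT 0 AND 1)) OR (1 XOR (1 XOR 1))) -> 1
  row 28 [11100]: (((1 XOR NOT 0) OR (NOT 1 AND 0)) OR (1 XOR (1 XOR 1))) -> 1
  row 29 [11101]: (((1 XOR NOT 0) OR (NOT 1 AND 0)) OR (1 XOR (1 XOR 1))) -> 1
  row 30 [11110]: (((1 XOR NOT 1) OR (NOT 1 AND 1)) OR (1 XOR (1 XOR 1))) -> 1
  row 31 [11111]: (((1 XOR NOT 1) OR (NOT 1 AND 1)) OR (1 XOR (1 XOR 1))) -> 1
Full result column, 4 rows per line (a,b,c fixed per line; d,e runs 00..11 left to right):
  rows 0-3 [a,b,c=000]: 1111  = hex F
  rows 4-7 [a,b,c=001]: 1100  = hex C
  rows 8-11 [a,b,c=010]: 0011  = hex 3
  rows 12-15 [a,b,c=011]: 0011  = hex 3
  rows 16-19 [a,b,c=100]: 1111  = hex F
  rows 20-23 [a,b,c=101]: 1111  = hex F
  rows 24-27 [a,b,c=110]: 1111  = hex F
  rows 28-31 [a,b,c=111]: 1111  = hex F
Output column (row 0 .. row 31) = 11111100001100111111111111111111
Output column grouped in 4s = 1111 1100 0011 0011 1111 1111 1111 1111 = 0xFC33FFFF
Convert to decimal digit by digit (value = value*16 + digit):
  F -> 15
  15*16 + 12 (C) = 252
  252*16 + 3 = 4035
  4035*16 + 3 = 64563
  64563*16 + 15 (F) = 1033023
  1033023*16 + 15 (F) = 16528383
  16528383*16 + 15 (F) = 264454143
  264454143*16 + 15 (F) = 4231266303
Decimal = 4231266303

4231266303


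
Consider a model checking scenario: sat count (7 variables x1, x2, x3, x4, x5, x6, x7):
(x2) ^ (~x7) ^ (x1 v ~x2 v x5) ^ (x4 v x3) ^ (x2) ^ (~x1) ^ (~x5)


CNF with 7 clauses over 7 vars (128 assignments).
An assignment satisfies CNF iff every clause has >=1 true literal.
Check each row (bits = x1,x2,x3,x4,x5,x6,x7; clause T/F shown):
  row 0 [0000000]: clauses=FTTFFTT -> 0
  row 1 [0000001]: clauses=FFTFFTT -> 0
  row 2 [0000010]: clauses=FTTFFTT -> 0
  row 3 [0000011]: clauses=FFTFFTT -> 0
  row 4 [0000100]: clauses=FTTFFTF -> 0
  (every remaining row is evaluated the same way; all 128 results are listed next)
Full result column, 8 rows per line (x1,x2,x3,x4 fixed per line; x5,x6,x7 runs 000..111 left to right):
  rows 0-7 [x1,x2,x3,x4=0000]: 00000000  (ones: 0)
  rows 8-15 [x1,x2,x3,x4=0001]: 00000000  (ones: 0)
  rows 16-23 [x1,x2,x3,x4=0010]: 00000000  (ones: 0)
  rows 24-31 [x1,x2,x3,x4=0011]: 00000000  (ones: 0)
  rows 32-39 [x1,x2,x3,x4=0100]: 00000000  (ones: 0)
  rows 40-47 [x1,x2,x3,x4=0101]: 00000000  (ones: 0)
  rows 48-55 [x1,x2,x3,x4=0110]: 00000000  (ones: 0)
  rows 56-63 [x1,x2,x3,x4=0111]: 00000000  (ones: 0)
  rows 64-71 [x1,x2,x3,x4=1000]: 00000000  (ones: 0)
  rows 72-79 [x1,x2,x3,x4=1001]: 00000000  (ones: 0)
  rows 80-87 [x1,x2,x3,x4=1010]: 00000000  (ones: 0)
  rows 88-95 [x1,x2,x3,x4=1011]: 00000000  (ones: 0)
  rows 96-103 [x1,x2,x3,x4=1100]: 00000000  (ones: 0)
  rows 104-111 [x1,x2,x3,x4=1101]: 00000000  (ones: 0)
  rows 112-119 [x1,x2,x3,x4=1110]: 00000000  (ones: 0)
  rows 120-127 [x1,x2,x3,x4=1111]: 00000000  (ones: 0)
Satisfying assignments = 0+0+0+0+0+0+0+0+0+0+0+0+0+0+0+0 = 0

0


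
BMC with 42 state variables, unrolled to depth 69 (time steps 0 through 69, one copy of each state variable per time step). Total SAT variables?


BMC unrolls to depth k, creating one copy of each state var for steps 0..k.
Step count = 69 + 1 = 70 (steps 0 through 69)
Vars per step = 42
Total = 42 * 70 = 2940

2940


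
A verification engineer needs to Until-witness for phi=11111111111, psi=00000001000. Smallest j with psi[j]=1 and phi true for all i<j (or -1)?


(phi U psi) at 0: need smallest j with psi[j]=1 and phi[i]=1 for all i in [0,j).
Scan from step 0:
  step 0: phi=1, psi=0 -> continue
  step 1: phi=1, psi=0 -> continue
  step 2: phi=1, psi=0 -> continue
  step 3: phi=1, psi=0 -> continue
  step 7: psi=1 and phi held for [0,7) -> witness found
Witness step = 7

7


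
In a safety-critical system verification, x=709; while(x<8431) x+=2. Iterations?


Step 1: x goes from 709 toward 8431 by 2; the body runs while x<8431, so iterations = ceil((bound-start)/step)
Step 2: Distance=7722
Step 3: ceil(7722/2)=3861

3861


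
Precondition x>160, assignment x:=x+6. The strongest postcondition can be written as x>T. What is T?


Formula: sp(P, x:=E) = exists old_x. (x = E[old_x/x]) AND P[old_x/x] (old_x is the value of x before the assignment; eliminate old_x by solving x = E[old_x/x] for old_x)
Step 1: Precondition P: x>160, i.e. old_x > 160
Step 2: Assignment gives x = old_x + 6, so old_x = x - 6
Step 3: Substitute into P: x - 6 > 160
Step 4: Simplify: x > 160+6 = 166

166


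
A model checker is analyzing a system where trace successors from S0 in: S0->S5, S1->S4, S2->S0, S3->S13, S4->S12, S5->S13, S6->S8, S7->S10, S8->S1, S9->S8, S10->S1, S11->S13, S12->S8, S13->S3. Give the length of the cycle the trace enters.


Trace from S0 until a state repeats:
  S0 -> S5 -> S13 -> S3 -> S13
S13 first seen at step 2, revisited at step 4.
Cycle length = 4 - 2 = 2

2


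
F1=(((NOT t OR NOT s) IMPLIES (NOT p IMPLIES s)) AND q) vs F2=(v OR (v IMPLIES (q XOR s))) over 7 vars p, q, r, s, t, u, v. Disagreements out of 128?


F1 = (((NOT t OR NOT s) IMPLIES (NOT p IMPLIES s)) AND q)
F2 = (v OR (v IMPLIES (q XOR s)))
Evaluate both on each of 128 rows (bits = p,q,r,s,t,u,v):
  row 0 [0000000]: F1=0 F2=1 (differ) -> 1
  row 1 [0000001]: F1=0 F2=1 (differ) -> 1
  row 2 [0000010]: F1=0 F2=1 (differ) -> 1
  row 3 [0000011]: F1=0 F2=1 (differ) -> 1
  row 4 [0000100]: F1=0 F2=1 (differ) -> 1
  (every remaining row is evaluated the same way; all 128 results are listed next)
Full result column, 8 rows per line (p,q,r,s fixed per line; t,u,v runs 000..111 left to right):
  rows 0-7 [p,q,r,s=0000]: 11111111  (ones: 8)
  rows 8-15 [p,q,r,s=0001]: 11111111  (ones: 8)
  rows 16-23 [p,q,r,s=0010]: 11111111  (ones: 8)
  rows 24-31 [p,q,r,s=0011]: 11111111  (ones: 8)
  rows 32-39 [p,q,r,s=0100]: 11111111  (ones: 8)
  rows 40-47 [p,q,r,s=0101]: 00000000  (ones: 0)
  rows 48-55 [p,q,r,s=0110]: 11111111  (ones: 8)
  rows 56-63 [p,q,r,s=0111]: 00000000  (ones: 0)
  rows 64-71 [p,q,r,s=1000]: 11111111  (ones: 8)
  rows 72-79 [p,q,r,s=1001]: 11111111  (ones: 8)
  rows 80-87 [p,q,r,s=1010]: 11111111  (ones: 8)
  rows 88-95 [p,q,r,s=1011]: 11111111  (ones: 8)
  rows 96-103 [p,q,r,s=1100]: 00000000  (ones: 0)
  rows 104-111 [p,q,r,s=1101]: 00000000  (ones: 0)
  rows 112-119 [p,q,r,s=1110]: 00000000  (ones: 0)
  rows 120-127 [p,q,r,s=1111]: 00000000  (ones: 0)
Disagreements = 8+8+8+8+8+0+8+0+8+8+8+8+0+0+0+0 = 80

80


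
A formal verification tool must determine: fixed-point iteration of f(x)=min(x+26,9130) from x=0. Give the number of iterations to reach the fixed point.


Step 1: x=0, cap=9130, increment=26
Step 2: x grows by 26 each step until capped at 9130; fixed point is x=9130
Step 3: iterations = ceil(9130/26) = 352

352


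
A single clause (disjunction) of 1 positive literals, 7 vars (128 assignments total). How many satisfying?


Step 1: Total=2^7=128
Step 2: Unsat when all 1 false: 2^6=64
Step 3: Sat=128-64=64

64


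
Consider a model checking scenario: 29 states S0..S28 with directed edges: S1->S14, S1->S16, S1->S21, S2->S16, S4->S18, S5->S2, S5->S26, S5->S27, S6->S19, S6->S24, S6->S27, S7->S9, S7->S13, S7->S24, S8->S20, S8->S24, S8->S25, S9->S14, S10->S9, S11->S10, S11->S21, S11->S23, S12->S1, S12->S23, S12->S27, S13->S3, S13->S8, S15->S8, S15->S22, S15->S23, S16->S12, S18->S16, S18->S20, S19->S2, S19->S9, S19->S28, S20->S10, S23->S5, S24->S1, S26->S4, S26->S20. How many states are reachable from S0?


BFS from S0:
  layer 0: {S0}
Reachable set: {S0}
Count = 1

1


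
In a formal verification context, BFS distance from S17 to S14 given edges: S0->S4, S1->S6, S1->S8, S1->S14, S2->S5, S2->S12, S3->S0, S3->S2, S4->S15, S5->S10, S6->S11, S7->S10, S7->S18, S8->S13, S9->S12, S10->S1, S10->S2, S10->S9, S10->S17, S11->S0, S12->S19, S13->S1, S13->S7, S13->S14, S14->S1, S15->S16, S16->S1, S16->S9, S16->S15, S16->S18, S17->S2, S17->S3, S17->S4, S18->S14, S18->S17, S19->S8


BFS layer-by-layer from S17:
  dist 0: {S17}
  dist 1: {S2, S3, S4}
  dist 2: {S0, S5, S12, S15}
  dist 3: {S10, S16, S19}
  dist 4: {S1, S8, S9, S18}
  dist 5: {S6, S13, S14}
  -> S14 reached at distance 5
Shortest path length = 5

5


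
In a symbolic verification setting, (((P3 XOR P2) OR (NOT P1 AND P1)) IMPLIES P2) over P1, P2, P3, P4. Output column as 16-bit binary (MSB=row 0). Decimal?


Formula: (((P3 XOR P2) OR (NOT P1 AND P1)) IMPLIES P2) over P1, P2, P3, P4 (16 rows)
Evaluate each row (bits = P1,P2,P3,P4, MSB first):
  row 0 [0000]: (((0 XOR 0) OR (NOT 0 AND 0)) IMPLIES 0) -> 1
  row 1 [0001]: (((0 XOR 0) OR (NOT 0 AND 0)) IMPLIES 0) -> 1
  row 2 [0010]: (((1 XOR 0) OR (NOT 0 AND 0)) IMPLIES 0) -> 0
  row 3 [0011]: (((1 XOR 0) OR (NOT 0 AND 0)) IMPLIES 0) -> 0
  row 4 [0100]: (((0 XOR 1) OR (NOT 0 AND 0)) IMPLIES 1) -> 1
  row 5 [0101]: (((0 XOR 1) OR (NOT 0 AND 0)) IMPLIES 1) -> 1
  row 6 [0110]: (((1 XOR 1) OR (NOT 0 AND 0)) IMPLIES 1) -> 1
  row 7 [0111]: (((1 XOR 1) OR (NOT 0 AND 0)) IMPLIES 1) -> 1
  row 8 [1000]: (((0 XOR 0) OR (NOT 1 AND 1)) IMPLIES 0) -> 1
  row 9 [1001]: (((0 XOR 0) OR (NOT 1 AND 1)) IMPLIES 0) -> 1
  row 10 [1010]: (((1 XOR 0) OR (NOT 1 AND 1)) IMPLIES 0) -> 0
  row 11 [1011]: (((1 XOR 0) OR (NOT 1 AND 1)) IMPLIES 0) -> 0
  row 12 [1100]: (((0 XOR 1) OR (NOT 1 AND 1)) IMPLIES 1) -> 1
  row 13 [1101]: (((0 XOR 1) OR (NOT 1 AND 1)) IMPLIES 1) -> 1
  row 14 [1110]: (((1 XOR 1) OR (NOT 1 AND 1)) IMPLIES 1) -> 1
  row 15 [1111]: (((1 XOR 1) OR (NOT 1 AND 1)) IMPLIES 1) -> 1
Full result column, 4 rows per line (P1,P2 fixed per line; P3,P4 runs 00..11 left to right):
  rows 0-3 [P1,P2=00]: 1100  = hex C
  rows 4-7 [P1,P2=01]: 1111  = hex F
  rows 8-11 [P1,P2=10]: 1100  = hex C
  rows 12-15 [P1,P2=11]: 1111  = hex F
Output column (row 0 .. row 15) = 1100111111001111
Output column grouped in 4s = 1100 1111 1100 1111 = 0xCFCF
Convert to decimal digit by digit (value = value*16 + digit):
  C -> 12
  12*16 + 15 (F) = 207
  207*16 + 12 (C) = 3324
  3324*16 + 15 (F) = 53199
Decimal = 53199

53199
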